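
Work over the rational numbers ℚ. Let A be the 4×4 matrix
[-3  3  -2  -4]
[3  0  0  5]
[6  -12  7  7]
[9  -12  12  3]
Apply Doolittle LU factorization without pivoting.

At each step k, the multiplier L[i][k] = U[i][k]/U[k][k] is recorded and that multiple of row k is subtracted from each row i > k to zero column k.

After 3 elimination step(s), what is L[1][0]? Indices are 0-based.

[col 0] pivot -3
  R1 -= -1*R0 → (0, 3, -2, 1)  (L[1][0] := -1)
  R2 -= -2*R0 → (0, -6, 3, -1)  (L[2][0] := -2)
  R3 -= -3*R0 → (0, -3, 6, -9)  (L[3][0] := -3)
[col 1] pivot 3
  R2 -= -2*R1 → (0, 0, -1, 1)  (L[2][1] := -2)
  R3 -= -1*R1 → (0, 0, 4, -8)  (L[3][1] := -1)
[col 2] pivot -1
  R3 -= -4*R2 → (0, 0, 0, -4)  (L[3][2] := -4)

L[1][0] = -1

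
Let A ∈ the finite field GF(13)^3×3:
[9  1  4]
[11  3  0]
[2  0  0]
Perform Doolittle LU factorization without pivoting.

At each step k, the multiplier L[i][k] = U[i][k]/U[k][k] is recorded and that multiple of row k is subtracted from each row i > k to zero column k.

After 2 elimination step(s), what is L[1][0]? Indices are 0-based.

Step 1: pivot at (0,0) is 9.
  row1 ← row1 − (7)·row0  ⇒  L[1][0]=7, U row1=(0, 9, 11)
  row2 ← row2 − (6)·row0  ⇒  L[2][0]=6, U row2=(0, 7, 2)
Step 2: pivot at (1,1) is 9.
  row2 ← row2 − (8)·row1  ⇒  L[2][1]=8, U row2=(0, 0, 5)

L[1][0] = 7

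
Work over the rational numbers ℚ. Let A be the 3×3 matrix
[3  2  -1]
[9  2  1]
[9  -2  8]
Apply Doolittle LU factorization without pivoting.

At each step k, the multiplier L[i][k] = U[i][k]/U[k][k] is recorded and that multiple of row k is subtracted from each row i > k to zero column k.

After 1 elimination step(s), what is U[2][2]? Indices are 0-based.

[col 0] pivot 3
  R1 -= 3*R0 → (0, -4, 4)  (L[1][0] := 3)
  R2 -= 3*R0 → (0, -8, 11)  (L[2][0] := 3)

U[2][2] = 11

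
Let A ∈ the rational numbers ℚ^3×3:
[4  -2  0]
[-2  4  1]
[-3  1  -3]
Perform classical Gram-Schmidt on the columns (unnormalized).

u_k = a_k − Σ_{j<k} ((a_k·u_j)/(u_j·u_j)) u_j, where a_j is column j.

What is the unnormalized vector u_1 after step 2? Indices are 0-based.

Step 1: u_0 = a_0 = (4, -2, -3).
Step 2: u_1 = a_1 − (-19/29)·u_0 = (18/29, 78/29, -28/29).

u_1 = (18/29, 78/29, -28/29)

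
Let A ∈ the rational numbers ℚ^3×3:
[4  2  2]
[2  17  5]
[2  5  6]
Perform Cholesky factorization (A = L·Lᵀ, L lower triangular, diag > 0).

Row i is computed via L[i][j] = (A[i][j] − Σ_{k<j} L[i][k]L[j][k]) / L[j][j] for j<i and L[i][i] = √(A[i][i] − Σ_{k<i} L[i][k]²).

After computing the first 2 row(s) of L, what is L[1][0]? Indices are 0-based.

Step 1: L[0][0] = √(4) = 2.
  L[1][0] = (2) / L[0][0] = 1.
Step 2: L[1][1] = √(16) = 4.

L[1][0] = 1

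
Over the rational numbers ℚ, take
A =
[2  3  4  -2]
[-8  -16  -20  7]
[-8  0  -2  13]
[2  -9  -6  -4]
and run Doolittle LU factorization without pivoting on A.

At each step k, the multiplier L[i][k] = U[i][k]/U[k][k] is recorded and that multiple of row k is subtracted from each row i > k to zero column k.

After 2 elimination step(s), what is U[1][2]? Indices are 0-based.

[col 0] pivot 2
  R1 -= -4*R0 → (0, -4, -4, -1)  (L[1][0] := -4)
  R2 -= -4*R0 → (0, 12, 14, 5)  (L[2][0] := -4)
  R3 -= 1*R0 → (0, -12, -10, -2)  (L[3][0] := 1)
[col 1] pivot -4
  R2 -= -3*R1 → (0, 0, 2, 2)  (L[2][1] := -3)
  R3 -= 3*R1 → (0, 0, 2, 1)  (L[3][1] := 3)

U[1][2] = -4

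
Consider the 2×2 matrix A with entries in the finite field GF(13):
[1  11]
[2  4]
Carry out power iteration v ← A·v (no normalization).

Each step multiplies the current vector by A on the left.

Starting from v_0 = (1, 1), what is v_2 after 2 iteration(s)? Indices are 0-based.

v_0 = (1, 1).
v_1 = A·v_0 = (12, 6).
v_2 = A·v_1 = (0, 9).

v_2 = (0, 9)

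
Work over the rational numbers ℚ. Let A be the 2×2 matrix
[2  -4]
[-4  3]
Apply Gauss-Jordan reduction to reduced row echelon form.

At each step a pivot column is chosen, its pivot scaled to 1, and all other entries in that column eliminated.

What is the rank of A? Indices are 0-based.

pivot(0,0)=2: scale R0 → (1, -2)
  clear (1,0): R1 −= (-4)R0 → (0, -5)
pivot(1,1)=-5: scale R1 → (0, 1)
  clear (0,1): R0 −= (-2)R1 → (1, 0)

rank = 2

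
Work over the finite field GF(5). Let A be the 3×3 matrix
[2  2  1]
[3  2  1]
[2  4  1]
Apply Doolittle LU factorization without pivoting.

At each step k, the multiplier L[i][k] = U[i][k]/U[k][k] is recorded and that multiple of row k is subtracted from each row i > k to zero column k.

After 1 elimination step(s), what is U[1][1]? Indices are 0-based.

U[1][1] = 4

[col 0] pivot 2
  R1 -= 4*R0 → (0, 4, 2)  (L[1][0] := 4)
  R2 -= 1*R0 → (0, 2, 0)  (L[2][0] := 1)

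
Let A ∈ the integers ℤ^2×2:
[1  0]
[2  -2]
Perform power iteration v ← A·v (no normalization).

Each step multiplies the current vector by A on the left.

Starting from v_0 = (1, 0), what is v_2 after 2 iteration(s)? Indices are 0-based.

v_2 = (1, -2)

v_0 = (1, 0).
v_1 = A·v_0 = (1, 2).
v_2 = A·v_1 = (1, -2).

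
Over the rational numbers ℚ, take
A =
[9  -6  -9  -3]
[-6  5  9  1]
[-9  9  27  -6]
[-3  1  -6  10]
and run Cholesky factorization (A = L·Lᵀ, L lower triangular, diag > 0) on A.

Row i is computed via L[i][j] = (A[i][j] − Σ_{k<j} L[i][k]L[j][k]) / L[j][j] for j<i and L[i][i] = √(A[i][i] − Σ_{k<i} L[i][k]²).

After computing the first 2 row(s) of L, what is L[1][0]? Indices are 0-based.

L[1][0] = -2

Step 1: L[0][0] = √(9) = 3.
  L[1][0] = (-6) / L[0][0] = -2.
Step 2: L[1][1] = √(1) = 1.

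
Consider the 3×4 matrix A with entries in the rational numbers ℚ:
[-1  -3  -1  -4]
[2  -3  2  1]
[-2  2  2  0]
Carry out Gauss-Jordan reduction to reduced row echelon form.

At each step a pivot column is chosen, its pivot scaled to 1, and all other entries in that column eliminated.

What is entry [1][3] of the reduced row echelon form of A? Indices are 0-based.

step 1: normalize row 0 (÷-1) = (1, 3, 1, 4)
  row 1: subtract 2×row0 = (0, -9, 0, -7)
  row 2: subtract -2×row0 = (0, 8, 4, 8)
step 2: normalize row 1 (÷-9) = (0, 1, 0, 7/9)
  row 0: subtract 3×row1 = (1, 0, 1, 5/3)
  row 2: subtract 8×row1 = (0, 0, 4, 16/9)
step 3: normalize row 2 (÷4) = (0, 0, 1, 4/9)
  row 0: subtract 1×row2 = (1, 0, 0, 11/9)

M[1][3] = 7/9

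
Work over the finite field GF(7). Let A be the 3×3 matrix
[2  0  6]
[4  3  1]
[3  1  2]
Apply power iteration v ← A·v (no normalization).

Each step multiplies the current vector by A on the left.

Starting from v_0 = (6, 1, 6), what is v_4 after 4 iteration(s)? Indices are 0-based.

v_0 = (6, 1, 6).
v_1 = A·v_0 = (6, 5, 3).
v_2 = A·v_1 = (2, 0, 1).
v_3 = A·v_2 = (3, 2, 1).
v_4 = A·v_3 = (5, 5, 6).

v_4 = (5, 5, 6)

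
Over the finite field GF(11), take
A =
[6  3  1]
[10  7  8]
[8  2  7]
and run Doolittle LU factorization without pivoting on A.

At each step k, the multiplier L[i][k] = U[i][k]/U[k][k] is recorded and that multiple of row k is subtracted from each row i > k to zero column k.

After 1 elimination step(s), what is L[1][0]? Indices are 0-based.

Step 1: pivot at (0,0) is 6.
  row1 ← row1 − (9)·row0  ⇒  L[1][0]=9, U row1=(0, 2, 10)
  row2 ← row2 − (5)·row0  ⇒  L[2][0]=5, U row2=(0, 9, 2)

L[1][0] = 9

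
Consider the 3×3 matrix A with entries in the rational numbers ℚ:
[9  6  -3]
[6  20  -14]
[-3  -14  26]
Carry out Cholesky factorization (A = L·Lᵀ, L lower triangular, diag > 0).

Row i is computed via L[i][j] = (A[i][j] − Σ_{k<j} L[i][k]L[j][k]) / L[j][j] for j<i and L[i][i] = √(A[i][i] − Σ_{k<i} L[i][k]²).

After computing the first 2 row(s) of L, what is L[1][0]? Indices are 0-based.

L[1][0] = 2

Step 1: L[0][0] = √(9) = 3.
  L[1][0] = (6) / L[0][0] = 2.
Step 2: L[1][1] = √(16) = 4.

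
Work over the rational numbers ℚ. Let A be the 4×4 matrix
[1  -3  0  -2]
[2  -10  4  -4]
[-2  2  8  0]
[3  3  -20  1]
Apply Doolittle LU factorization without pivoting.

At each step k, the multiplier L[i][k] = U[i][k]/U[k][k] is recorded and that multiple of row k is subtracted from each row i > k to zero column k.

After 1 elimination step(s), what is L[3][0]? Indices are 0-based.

Step 1: pivot at (0,0) is 1.
  row1 ← row1 − (2)·row0  ⇒  L[1][0]=2, U row1=(0, -4, 4, 0)
  row2 ← row2 − (-2)·row0  ⇒  L[2][0]=-2, U row2=(0, -4, 8, -4)
  row3 ← row3 − (3)·row0  ⇒  L[3][0]=3, U row3=(0, 12, -20, 7)

L[3][0] = 3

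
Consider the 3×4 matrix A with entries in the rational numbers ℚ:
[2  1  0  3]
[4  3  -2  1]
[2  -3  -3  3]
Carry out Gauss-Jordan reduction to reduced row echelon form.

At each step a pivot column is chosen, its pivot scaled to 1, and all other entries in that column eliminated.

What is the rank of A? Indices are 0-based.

rank = 3

[1] R0 /= 2  ⇒  (1, 1/2, 0, 3/2)
     R1 -= 4·R0  ⇒  (0, 1, -2, -5)
     R2 -= 2·R0  ⇒  (0, -4, -3, 0)
[2] R1 /= 1  ⇒  (0, 1, -2, -5)
     R0 -= 1/2·R1  ⇒  (1, 0, 1, 4)
     R2 -= -4·R1  ⇒  (0, 0, -11, -20)
[3] R2 /= -11  ⇒  (0, 0, 1, 20/11)
     R0 -= 1·R2  ⇒  (1, 0, 0, 24/11)
     R1 -= -2·R2  ⇒  (0, 1, 0, -15/11)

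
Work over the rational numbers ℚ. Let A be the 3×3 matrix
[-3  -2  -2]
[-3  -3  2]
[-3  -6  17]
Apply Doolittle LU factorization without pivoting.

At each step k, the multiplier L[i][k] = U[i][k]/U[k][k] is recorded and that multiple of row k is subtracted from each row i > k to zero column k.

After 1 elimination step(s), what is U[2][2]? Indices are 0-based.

Step 1: pivot at (0,0) is -3.
  row1 ← row1 − (1)·row0  ⇒  L[1][0]=1, U row1=(0, -1, 4)
  row2 ← row2 − (1)·row0  ⇒  L[2][0]=1, U row2=(0, -4, 19)

U[2][2] = 19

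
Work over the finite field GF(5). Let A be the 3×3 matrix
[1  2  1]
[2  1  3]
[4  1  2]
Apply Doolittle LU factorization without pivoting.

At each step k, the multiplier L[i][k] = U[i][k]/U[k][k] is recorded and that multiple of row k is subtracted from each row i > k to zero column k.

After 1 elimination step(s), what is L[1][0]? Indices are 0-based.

L[1][0] = 2

[col 0] pivot 1
  R1 -= 2*R0 → (0, 2, 1)  (L[1][0] := 2)
  R2 -= 4*R0 → (0, 3, 3)  (L[2][0] := 4)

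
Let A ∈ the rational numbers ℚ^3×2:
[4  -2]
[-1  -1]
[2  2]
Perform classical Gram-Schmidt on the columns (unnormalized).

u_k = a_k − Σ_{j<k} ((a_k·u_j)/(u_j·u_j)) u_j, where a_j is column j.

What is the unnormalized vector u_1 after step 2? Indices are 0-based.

Step 1: u_0 = a_0 = (4, -1, 2).
Step 2: u_1 = a_1 − (-1/7)·u_0 = (-10/7, -8/7, 16/7).

u_1 = (-10/7, -8/7, 16/7)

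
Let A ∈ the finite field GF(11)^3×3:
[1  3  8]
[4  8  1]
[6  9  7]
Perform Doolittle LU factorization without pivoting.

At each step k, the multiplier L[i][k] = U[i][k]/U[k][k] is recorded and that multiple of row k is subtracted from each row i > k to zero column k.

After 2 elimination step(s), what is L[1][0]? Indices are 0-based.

L[1][0] = 4

[col 0] pivot 1
  R1 -= 4*R0 → (0, 7, 2)  (L[1][0] := 4)
  R2 -= 6*R0 → (0, 2, 3)  (L[2][0] := 6)
[col 1] pivot 7
  R2 -= 5*R1 → (0, 0, 4)  (L[2][1] := 5)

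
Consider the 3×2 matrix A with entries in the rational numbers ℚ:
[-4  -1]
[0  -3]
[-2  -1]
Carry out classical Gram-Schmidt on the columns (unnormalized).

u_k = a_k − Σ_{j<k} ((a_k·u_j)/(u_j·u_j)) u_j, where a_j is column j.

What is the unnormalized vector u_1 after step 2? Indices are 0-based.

u_1 = (1/5, -3, -2/5)

Step 1: u_0 = a_0 = (-4, 0, -2).
Step 2: u_1 = a_1 − (3/10)·u_0 = (1/5, -3, -2/5).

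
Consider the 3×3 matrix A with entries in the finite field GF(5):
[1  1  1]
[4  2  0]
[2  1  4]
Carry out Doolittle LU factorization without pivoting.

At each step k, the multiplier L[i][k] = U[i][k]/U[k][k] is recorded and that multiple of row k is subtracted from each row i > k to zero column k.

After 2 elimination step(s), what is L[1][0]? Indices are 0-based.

L[1][0] = 4

Step 1: pivot at (0,0) is 1.
  row1 ← row1 − (4)·row0  ⇒  L[1][0]=4, U row1=(0, 3, 1)
  row2 ← row2 − (2)·row0  ⇒  L[2][0]=2, U row2=(0, 4, 2)
Step 2: pivot at (1,1) is 3.
  row2 ← row2 − (3)·row1  ⇒  L[2][1]=3, U row2=(0, 0, 4)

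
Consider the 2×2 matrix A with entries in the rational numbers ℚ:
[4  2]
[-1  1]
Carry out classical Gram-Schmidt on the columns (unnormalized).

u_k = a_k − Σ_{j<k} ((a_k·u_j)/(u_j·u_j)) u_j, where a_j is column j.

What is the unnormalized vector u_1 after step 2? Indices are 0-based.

u_1 = (6/17, 24/17)

Step 1: u_0 = a_0 = (4, -1).
Step 2: u_1 = a_1 − (7/17)·u_0 = (6/17, 24/17).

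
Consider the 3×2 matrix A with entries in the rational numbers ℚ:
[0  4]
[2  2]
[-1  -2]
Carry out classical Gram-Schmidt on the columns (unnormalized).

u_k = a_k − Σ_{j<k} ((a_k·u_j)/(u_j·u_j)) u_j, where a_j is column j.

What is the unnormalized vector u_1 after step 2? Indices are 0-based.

u_1 = (4, -2/5, -4/5)

Step 1: u_0 = a_0 = (0, 2, -1).
Step 2: u_1 = a_1 − (6/5)·u_0 = (4, -2/5, -4/5).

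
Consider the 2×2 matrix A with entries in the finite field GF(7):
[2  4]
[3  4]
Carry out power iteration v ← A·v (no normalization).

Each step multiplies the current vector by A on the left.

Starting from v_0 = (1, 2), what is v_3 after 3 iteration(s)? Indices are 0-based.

v_0 = (1, 2).
v_1 = A·v_0 = (3, 4).
v_2 = A·v_1 = (1, 4).
v_3 = A·v_2 = (4, 5).

v_3 = (4, 5)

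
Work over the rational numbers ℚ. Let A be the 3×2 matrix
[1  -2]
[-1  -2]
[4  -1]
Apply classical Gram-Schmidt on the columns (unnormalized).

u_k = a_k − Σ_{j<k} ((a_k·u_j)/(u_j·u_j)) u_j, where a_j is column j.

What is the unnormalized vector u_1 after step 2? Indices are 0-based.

u_1 = (-16/9, -20/9, -1/9)

Step 1: u_0 = a_0 = (1, -1, 4).
Step 2: u_1 = a_1 − (-2/9)·u_0 = (-16/9, -20/9, -1/9).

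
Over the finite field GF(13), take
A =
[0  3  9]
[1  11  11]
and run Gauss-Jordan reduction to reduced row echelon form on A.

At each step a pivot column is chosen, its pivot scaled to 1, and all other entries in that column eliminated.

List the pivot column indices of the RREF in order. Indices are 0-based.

pivot(0,0): swap R0↔R1
pivot(0,0)=1: scale R0 → (1, 11, 11)
pivot(1,1)=3: scale R1 → (0, 1, 3)
  clear (0,1): R0 −= (11)R1 → (1, 0, 4)

pivot columns: 0, 1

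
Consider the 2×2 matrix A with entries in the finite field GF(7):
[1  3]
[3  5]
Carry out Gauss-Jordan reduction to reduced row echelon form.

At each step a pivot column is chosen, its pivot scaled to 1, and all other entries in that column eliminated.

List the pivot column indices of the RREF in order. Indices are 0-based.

pivot columns: 0, 1

step 1: normalize row 0 (÷1) = (1, 3)
  row 1: subtract 3×row0 = (0, 3)
step 2: normalize row 1 (÷3) = (0, 1)
  row 0: subtract 3×row1 = (1, 0)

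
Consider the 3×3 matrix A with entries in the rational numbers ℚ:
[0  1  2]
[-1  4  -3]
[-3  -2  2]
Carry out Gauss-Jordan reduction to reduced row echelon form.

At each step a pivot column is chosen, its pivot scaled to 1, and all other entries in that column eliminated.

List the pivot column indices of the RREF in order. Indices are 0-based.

pivot(0,0): swap R0↔R1
pivot(0,0)=-1: scale R0 → (1, -4, 3)
  clear (2,0): R2 −= (-3)R0 → (0, -14, 11)
pivot(1,1)=1: scale R1 → (0, 1, 2)
  clear (0,1): R0 −= (-4)R1 → (1, 0, 11)
  clear (2,1): R2 −= (-14)R1 → (0, 0, 39)
pivot(2,2)=39: scale R2 → (0, 0, 1)
  clear (0,2): R0 −= (11)R2 → (1, 0, 0)
  clear (1,2): R1 −= (2)R2 → (0, 1, 0)

pivot columns: 0, 1, 2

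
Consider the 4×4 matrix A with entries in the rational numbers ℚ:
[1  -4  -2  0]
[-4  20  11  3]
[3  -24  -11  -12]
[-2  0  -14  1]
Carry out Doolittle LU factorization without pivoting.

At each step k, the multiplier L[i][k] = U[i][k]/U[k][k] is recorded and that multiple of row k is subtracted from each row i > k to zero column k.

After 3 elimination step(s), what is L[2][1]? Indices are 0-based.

k=0: U[0][0]=1
  eliminate (1,0): mult=-4, new row 1: (0, 4, 3, 3); set L[1][0]=-4
  eliminate (2,0): mult=3, new row 2: (0, -12, -5, -12); set L[2][0]=3
  eliminate (3,0): mult=-2, new row 3: (0, -8, -18, 1); set L[3][0]=-2
k=1: U[1][1]=4
  eliminate (2,1): mult=-3, new row 2: (0, 0, 4, -3); set L[2][1]=-3
  eliminate (3,1): mult=-2, new row 3: (0, 0, -12, 7); set L[3][1]=-2
k=2: U[2][2]=4
  eliminate (3,2): mult=-3, new row 3: (0, 0, 0, -2); set L[3][2]=-3

L[2][1] = -3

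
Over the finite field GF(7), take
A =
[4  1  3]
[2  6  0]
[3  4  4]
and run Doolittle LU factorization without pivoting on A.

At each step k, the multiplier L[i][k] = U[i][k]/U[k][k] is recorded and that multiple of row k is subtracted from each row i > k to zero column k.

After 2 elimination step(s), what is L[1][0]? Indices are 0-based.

L[1][0] = 4

[col 0] pivot 4
  R1 -= 4*R0 → (0, 2, 2)  (L[1][0] := 4)
  R2 -= 6*R0 → (0, 5, 0)  (L[2][0] := 6)
[col 1] pivot 2
  R2 -= 6*R1 → (0, 0, 2)  (L[2][1] := 6)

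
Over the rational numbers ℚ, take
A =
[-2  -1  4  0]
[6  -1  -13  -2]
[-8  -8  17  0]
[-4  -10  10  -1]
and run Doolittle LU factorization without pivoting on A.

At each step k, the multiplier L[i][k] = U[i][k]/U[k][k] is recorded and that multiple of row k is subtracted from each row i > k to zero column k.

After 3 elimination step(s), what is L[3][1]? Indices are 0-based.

L[3][1] = 2

k=0: U[0][0]=-2
  eliminate (1,0): mult=-3, new row 1: (0, -4, -1, -2); set L[1][0]=-3
  eliminate (2,0): mult=4, new row 2: (0, -4, 1, 0); set L[2][0]=4
  eliminate (3,0): mult=2, new row 3: (0, -8, 2, -1); set L[3][0]=2
k=1: U[1][1]=-4
  eliminate (2,1): mult=1, new row 2: (0, 0, 2, 2); set L[2][1]=1
  eliminate (3,1): mult=2, new row 3: (0, 0, 4, 3); set L[3][1]=2
k=2: U[2][2]=2
  eliminate (3,2): mult=2, new row 3: (0, 0, 0, -1); set L[3][2]=2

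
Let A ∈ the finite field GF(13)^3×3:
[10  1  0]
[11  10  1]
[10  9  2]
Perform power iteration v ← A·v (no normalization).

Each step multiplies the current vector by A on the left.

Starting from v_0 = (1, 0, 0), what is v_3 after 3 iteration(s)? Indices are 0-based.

v_0 = (1, 0, 0).
v_1 = A·v_0 = (10, 11, 10).
v_2 = A·v_1 = (7, 9, 11).
v_3 = A·v_2 = (1, 9, 4).

v_3 = (1, 9, 4)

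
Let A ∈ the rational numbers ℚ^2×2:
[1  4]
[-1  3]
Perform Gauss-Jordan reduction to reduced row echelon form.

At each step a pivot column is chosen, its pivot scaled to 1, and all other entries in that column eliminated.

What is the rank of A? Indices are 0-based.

[1] R0 /= 1  ⇒  (1, 4)
     R1 -= -1·R0  ⇒  (0, 7)
[2] R1 /= 7  ⇒  (0, 1)
     R0 -= 4·R1  ⇒  (1, 0)

rank = 2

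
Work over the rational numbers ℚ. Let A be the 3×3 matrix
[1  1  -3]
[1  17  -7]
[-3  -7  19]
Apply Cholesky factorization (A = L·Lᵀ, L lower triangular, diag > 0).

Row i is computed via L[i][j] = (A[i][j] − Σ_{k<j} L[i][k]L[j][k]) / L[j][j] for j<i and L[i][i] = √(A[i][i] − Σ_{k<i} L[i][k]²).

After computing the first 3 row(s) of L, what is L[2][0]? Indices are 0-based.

L[2][0] = -3

Step 1: L[0][0] = √(1) = 1.
  L[1][0] = (1) / L[0][0] = 1.
Step 2: L[1][1] = √(16) = 4.
  L[2][0] = (-3) / L[0][0] = -3.
  L[2][1] = (-4) / L[1][1] = -1.
Step 3: L[2][2] = √(9) = 3.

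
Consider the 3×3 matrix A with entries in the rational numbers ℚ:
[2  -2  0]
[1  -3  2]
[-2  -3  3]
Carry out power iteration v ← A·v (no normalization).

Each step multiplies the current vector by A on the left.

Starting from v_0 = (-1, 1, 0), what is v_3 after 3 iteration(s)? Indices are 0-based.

v_3 = (-12, 16, 33)

v_0 = (-1, 1, 0).
v_1 = A·v_0 = (-4, -4, -1).
v_2 = A·v_1 = (0, 6, 17).
v_3 = A·v_2 = (-12, 16, 33).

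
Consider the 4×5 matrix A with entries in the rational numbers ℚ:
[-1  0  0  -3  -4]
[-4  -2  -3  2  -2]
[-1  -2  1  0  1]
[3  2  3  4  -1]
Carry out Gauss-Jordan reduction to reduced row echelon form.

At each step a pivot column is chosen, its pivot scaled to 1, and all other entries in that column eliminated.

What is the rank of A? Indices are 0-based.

rank = 4

[1] R0 /= -1  ⇒  (1, 0, 0, 3, 4)
     R1 -= -4·R0  ⇒  (0, -2, -3, 14, 14)
     R2 -= -1·R0  ⇒  (0, -2, 1, 3, 5)
     R3 -= 3·R0  ⇒  (0, 2, 3, -5, -13)
[2] R1 /= -2  ⇒  (0, 1, 3/2, -7, -7)
     R2 -= -2·R1  ⇒  (0, 0, 4, -11, -9)
     R3 -= 2·R1  ⇒  (0, 0, 0, 9, 1)
[3] R2 /= 4  ⇒  (0, 0, 1, -11/4, -9/4)
     R1 -= 3/2·R2  ⇒  (0, 1, 0, -23/8, -29/8)
[4] R3 /= 9  ⇒  (0, 0, 0, 1, 1/9)
     R0 -= 3·R3  ⇒  (1, 0, 0, 0, 11/3)
     R1 -= -23/8·R3  ⇒  (0, 1, 0, 0, -119/36)
     R2 -= -11/4·R3  ⇒  (0, 0, 1, 0, -35/18)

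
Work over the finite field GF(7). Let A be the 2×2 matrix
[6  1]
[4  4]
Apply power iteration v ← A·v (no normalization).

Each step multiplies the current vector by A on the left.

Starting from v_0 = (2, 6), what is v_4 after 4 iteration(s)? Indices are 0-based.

v_0 = (2, 6).
v_1 = A·v_0 = (4, 4).
v_2 = A·v_1 = (0, 4).
v_3 = A·v_2 = (4, 2).
v_4 = A·v_3 = (5, 3).

v_4 = (5, 3)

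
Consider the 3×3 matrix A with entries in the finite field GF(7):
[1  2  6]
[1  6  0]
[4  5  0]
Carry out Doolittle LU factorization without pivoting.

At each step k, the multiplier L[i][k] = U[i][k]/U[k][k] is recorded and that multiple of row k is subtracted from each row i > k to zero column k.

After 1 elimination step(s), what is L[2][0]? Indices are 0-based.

L[2][0] = 4

[col 0] pivot 1
  R1 -= 1*R0 → (0, 4, 1)  (L[1][0] := 1)
  R2 -= 4*R0 → (0, 4, 4)  (L[2][0] := 4)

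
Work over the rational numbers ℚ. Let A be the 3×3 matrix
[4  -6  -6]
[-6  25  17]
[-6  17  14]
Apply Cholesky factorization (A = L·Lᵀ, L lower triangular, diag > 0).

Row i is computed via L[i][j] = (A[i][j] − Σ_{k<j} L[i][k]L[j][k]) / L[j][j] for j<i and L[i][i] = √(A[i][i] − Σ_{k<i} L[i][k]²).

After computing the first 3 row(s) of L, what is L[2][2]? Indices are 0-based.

Step 1: L[0][0] = √(4) = 2.
  L[1][0] = (-6) / L[0][0] = -3.
Step 2: L[1][1] = √(16) = 4.
  L[2][0] = (-6) / L[0][0] = -3.
  L[2][1] = (8) / L[1][1] = 2.
Step 3: L[2][2] = √(1) = 1.

L[2][2] = 1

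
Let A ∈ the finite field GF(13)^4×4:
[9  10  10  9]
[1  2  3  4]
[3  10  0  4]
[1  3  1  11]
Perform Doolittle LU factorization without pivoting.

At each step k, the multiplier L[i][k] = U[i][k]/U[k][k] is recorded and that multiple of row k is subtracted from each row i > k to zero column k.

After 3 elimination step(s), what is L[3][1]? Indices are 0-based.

L[3][1] = 7

k=0: U[0][0]=9
  eliminate (1,0): mult=3, new row 1: (0, 11, 12, 3); set L[1][0]=3
  eliminate (2,0): mult=9, new row 2: (0, 11, 1, 1); set L[2][0]=9
  eliminate (3,0): mult=3, new row 3: (0, 12, 10, 10); set L[3][0]=3
k=1: U[1][1]=11
  eliminate (2,1): mult=1, new row 2: (0, 0, 2, 11); set L[2][1]=1
  eliminate (3,1): mult=7, new row 3: (0, 0, 4, 2); set L[3][1]=7
k=2: U[2][2]=2
  eliminate (3,2): mult=2, new row 3: (0, 0, 0, 6); set L[3][2]=2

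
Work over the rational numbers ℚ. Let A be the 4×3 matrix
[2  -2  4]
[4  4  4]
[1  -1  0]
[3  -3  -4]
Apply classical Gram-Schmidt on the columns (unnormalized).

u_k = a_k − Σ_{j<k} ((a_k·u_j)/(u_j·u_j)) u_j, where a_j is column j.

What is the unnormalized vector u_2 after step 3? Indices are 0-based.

u_2 = (32/7, 0, 2/7, -22/7)

Step 1: u_0 = a_0 = (2, 4, 1, 3).
Step 2: u_1 = a_1 − (1/15)·u_0 = (-32/15, 56/15, -16/15, -16/5).
Step 3: u_2 = a_2 − (2/5)·u_0 − (9/14)·u_1 = (32/7, 0, 2/7, -22/7).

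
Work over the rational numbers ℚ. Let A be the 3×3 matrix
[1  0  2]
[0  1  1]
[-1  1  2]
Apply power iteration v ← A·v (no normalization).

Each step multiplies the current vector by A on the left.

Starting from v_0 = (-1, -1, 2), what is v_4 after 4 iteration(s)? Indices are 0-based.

v_4 = (35, 17, 0)

v_0 = (-1, -1, 2).
v_1 = A·v_0 = (3, 1, 4).
v_2 = A·v_1 = (11, 5, 6).
v_3 = A·v_2 = (23, 11, 6).
v_4 = A·v_3 = (35, 17, 0).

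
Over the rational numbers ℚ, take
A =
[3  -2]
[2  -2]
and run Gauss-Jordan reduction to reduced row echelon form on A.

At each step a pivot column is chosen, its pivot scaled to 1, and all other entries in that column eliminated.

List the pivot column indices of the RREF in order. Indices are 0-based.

pivot columns: 0, 1

[1] R0 /= 3  ⇒  (1, -2/3)
     R1 -= 2·R0  ⇒  (0, -2/3)
[2] R1 /= -2/3  ⇒  (0, 1)
     R0 -= -2/3·R1  ⇒  (1, 0)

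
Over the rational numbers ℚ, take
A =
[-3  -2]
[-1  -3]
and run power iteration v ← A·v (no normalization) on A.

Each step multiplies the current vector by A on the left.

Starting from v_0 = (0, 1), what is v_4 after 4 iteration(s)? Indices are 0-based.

v_4 = (264, 193)

v_0 = (0, 1).
v_1 = A·v_0 = (-2, -3).
v_2 = A·v_1 = (12, 11).
v_3 = A·v_2 = (-58, -45).
v_4 = A·v_3 = (264, 193).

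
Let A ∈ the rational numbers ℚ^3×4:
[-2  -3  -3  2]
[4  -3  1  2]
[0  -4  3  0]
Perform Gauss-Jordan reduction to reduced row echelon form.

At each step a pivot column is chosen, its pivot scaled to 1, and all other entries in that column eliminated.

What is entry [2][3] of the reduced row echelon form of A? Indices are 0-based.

step 1: normalize row 0 (÷-2) = (1, 3/2, 3/2, -1)
  row 1: subtract 4×row0 = (0, -9, -5, 6)
step 2: normalize row 1 (÷-9) = (0, 1, 5/9, -2/3)
  row 0: subtract 3/2×row1 = (1, 0, 2/3, 0)
  row 2: subtract -4×row1 = (0, 0, 47/9, -8/3)
step 3: normalize row 2 (÷47/9) = (0, 0, 1, -24/47)
  row 0: subtract 2/3×row2 = (1, 0, 0, 16/47)
  row 1: subtract 5/9×row2 = (0, 1, 0, -18/47)

M[2][3] = -24/47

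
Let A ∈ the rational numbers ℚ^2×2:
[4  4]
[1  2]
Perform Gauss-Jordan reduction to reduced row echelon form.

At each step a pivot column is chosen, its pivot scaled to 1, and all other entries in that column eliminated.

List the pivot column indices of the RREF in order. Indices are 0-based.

pivot columns: 0, 1

step 1: normalize row 0 (÷4) = (1, 1)
  row 1: subtract 1×row0 = (0, 1)
step 2: normalize row 1 (÷1) = (0, 1)
  row 0: subtract 1×row1 = (1, 0)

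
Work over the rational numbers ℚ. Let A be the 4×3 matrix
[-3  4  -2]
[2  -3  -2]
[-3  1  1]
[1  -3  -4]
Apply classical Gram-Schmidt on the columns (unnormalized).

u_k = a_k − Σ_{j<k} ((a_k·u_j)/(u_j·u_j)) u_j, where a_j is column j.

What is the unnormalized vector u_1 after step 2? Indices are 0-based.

Step 1: u_0 = a_0 = (-3, 2, -3, 1).
Step 2: u_1 = a_1 − (-24/23)·u_0 = (20/23, -21/23, -49/23, -45/23).

u_1 = (20/23, -21/23, -49/23, -45/23)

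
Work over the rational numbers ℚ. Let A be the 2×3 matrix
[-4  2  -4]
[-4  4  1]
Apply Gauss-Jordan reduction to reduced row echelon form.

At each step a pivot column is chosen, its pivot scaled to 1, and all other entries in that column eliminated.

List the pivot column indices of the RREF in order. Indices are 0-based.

pivot columns: 0, 1

[1] R0 /= -4  ⇒  (1, -1/2, 1)
     R1 -= -4·R0  ⇒  (0, 2, 5)
[2] R1 /= 2  ⇒  (0, 1, 5/2)
     R0 -= -1/2·R1  ⇒  (1, 0, 9/4)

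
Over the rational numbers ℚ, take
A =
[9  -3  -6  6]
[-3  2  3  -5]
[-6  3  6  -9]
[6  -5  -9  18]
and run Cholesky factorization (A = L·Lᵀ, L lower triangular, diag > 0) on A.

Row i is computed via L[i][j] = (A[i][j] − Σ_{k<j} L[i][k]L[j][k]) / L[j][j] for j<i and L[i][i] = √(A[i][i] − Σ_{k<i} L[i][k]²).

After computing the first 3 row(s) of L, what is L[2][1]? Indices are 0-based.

Step 1: L[0][0] = √(9) = 3.
  L[1][0] = (-3) / L[0][0] = -1.
Step 2: L[1][1] = √(1) = 1.
  L[2][0] = (-6) / L[0][0] = -2.
  L[2][1] = (1) / L[1][1] = 1.
Step 3: L[2][2] = √(1) = 1.

L[2][1] = 1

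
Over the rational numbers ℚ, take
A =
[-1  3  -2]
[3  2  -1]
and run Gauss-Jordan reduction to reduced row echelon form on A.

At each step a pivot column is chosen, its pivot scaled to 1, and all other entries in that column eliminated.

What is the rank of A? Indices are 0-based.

rank = 2

[1] R0 /= -1  ⇒  (1, -3, 2)
     R1 -= 3·R0  ⇒  (0, 11, -7)
[2] R1 /= 11  ⇒  (0, 1, -7/11)
     R0 -= -3·R1  ⇒  (1, 0, 1/11)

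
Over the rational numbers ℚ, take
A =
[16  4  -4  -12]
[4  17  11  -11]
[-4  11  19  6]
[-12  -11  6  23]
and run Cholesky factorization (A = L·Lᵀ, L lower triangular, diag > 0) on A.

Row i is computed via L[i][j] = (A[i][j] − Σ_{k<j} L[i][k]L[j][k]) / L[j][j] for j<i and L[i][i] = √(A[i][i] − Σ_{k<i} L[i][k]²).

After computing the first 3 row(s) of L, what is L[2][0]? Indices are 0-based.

Step 1: L[0][0] = √(16) = 4.
  L[1][0] = (4) / L[0][0] = 1.
Step 2: L[1][1] = √(16) = 4.
  L[2][0] = (-4) / L[0][0] = -1.
  L[2][1] = (12) / L[1][1] = 3.
Step 3: L[2][2] = √(9) = 3.

L[2][0] = -1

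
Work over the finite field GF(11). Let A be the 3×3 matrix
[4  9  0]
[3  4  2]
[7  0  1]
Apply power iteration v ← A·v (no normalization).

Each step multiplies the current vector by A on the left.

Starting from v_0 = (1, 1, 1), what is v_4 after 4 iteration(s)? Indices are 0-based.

v_4 = (6, 2, 4)

v_0 = (1, 1, 1).
v_1 = A·v_0 = (2, 9, 8).
v_2 = A·v_1 = (1, 3, 0).
v_3 = A·v_2 = (9, 4, 7).
v_4 = A·v_3 = (6, 2, 4).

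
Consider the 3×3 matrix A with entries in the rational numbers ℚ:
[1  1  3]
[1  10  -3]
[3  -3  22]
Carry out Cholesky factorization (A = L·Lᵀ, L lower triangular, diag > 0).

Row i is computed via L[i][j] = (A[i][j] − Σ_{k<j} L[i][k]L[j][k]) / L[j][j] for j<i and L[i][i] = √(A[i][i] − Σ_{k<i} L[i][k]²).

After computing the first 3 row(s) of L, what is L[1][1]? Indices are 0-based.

L[1][1] = 3

Step 1: L[0][0] = √(1) = 1.
  L[1][0] = (1) / L[0][0] = 1.
Step 2: L[1][1] = √(9) = 3.
  L[2][0] = (3) / L[0][0] = 3.
  L[2][1] = (-6) / L[1][1] = -2.
Step 3: L[2][2] = √(9) = 3.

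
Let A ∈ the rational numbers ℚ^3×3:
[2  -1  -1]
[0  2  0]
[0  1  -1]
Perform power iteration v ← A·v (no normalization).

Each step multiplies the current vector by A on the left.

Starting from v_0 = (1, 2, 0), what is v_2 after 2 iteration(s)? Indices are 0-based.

v_0 = (1, 2, 0).
v_1 = A·v_0 = (0, 4, 2).
v_2 = A·v_1 = (-6, 8, 2).

v_2 = (-6, 8, 2)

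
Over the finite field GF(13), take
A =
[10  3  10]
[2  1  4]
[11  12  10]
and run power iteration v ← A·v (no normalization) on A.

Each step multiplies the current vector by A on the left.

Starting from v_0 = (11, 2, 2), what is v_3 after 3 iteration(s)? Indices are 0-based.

v_0 = (11, 2, 2).
v_1 = A·v_0 = (6, 6, 9).
v_2 = A·v_1 = (12, 2, 7).
v_3 = A·v_2 = (1, 2, 5).

v_3 = (1, 2, 5)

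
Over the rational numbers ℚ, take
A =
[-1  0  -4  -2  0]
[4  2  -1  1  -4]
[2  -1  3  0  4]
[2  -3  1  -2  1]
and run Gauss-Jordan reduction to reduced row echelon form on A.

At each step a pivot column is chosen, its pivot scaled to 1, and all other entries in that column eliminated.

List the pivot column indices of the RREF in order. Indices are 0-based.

pivot(0,0)=-1: scale R0 → (1, 0, 4, 2, 0)
  clear (1,0): R1 −= (4)R0 → (0, 2, -17, -7, -4)
  clear (2,0): R2 −= (2)R0 → (0, -1, -5, -4, 4)
  clear (3,0): R3 −= (2)R0 → (0, -3, -7, -6, 1)
pivot(1,1)=2: scale R1 → (0, 1, -17/2, -7/2, -2)
  clear (2,1): R2 −= (-1)R1 → (0, 0, -27/2, -15/2, 2)
  clear (3,1): R3 −= (-3)R1 → (0, 0, -65/2, -33/2, -5)
pivot(2,2)=-27/2: scale R2 → (0, 0, 1, 5/9, -4/27)
  clear (0,2): R0 −= (4)R2 → (1, 0, 0, -2/9, 16/27)
  clear (1,2): R1 −= (-17/2)R2 → (0, 1, 0, 11/9, -88/27)
  clear (3,2): R3 −= (-65/2)R2 → (0, 0, 0, 14/9, -265/27)
pivot(3,3)=14/9: scale R3 → (0, 0, 0, 1, -265/42)
  clear (0,3): R0 −= (-2/9)R3 → (1, 0, 0, 0, -17/21)
  clear (1,3): R1 −= (11/9)R3 → (0, 1, 0, 0, 187/42)
  clear (2,3): R2 −= (5/9)R3 → (0, 0, 1, 0, 47/14)

pivot columns: 0, 1, 2, 3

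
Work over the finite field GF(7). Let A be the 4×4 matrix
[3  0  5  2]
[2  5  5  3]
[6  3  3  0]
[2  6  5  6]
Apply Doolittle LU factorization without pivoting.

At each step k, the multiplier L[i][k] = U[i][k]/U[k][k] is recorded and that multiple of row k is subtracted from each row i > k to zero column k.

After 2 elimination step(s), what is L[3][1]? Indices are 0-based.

L[3][1] = 4

[col 0] pivot 3
  R1 -= 3*R0 → (0, 5, 4, 4)  (L[1][0] := 3)
  R2 -= 2*R0 → (0, 3, 0, 3)  (L[2][0] := 2)
  R3 -= 3*R0 → (0, 6, 4, 0)  (L[3][0] := 3)
[col 1] pivot 5
  R2 -= 2*R1 → (0, 0, 6, 2)  (L[2][1] := 2)
  R3 -= 4*R1 → (0, 0, 2, 5)  (L[3][1] := 4)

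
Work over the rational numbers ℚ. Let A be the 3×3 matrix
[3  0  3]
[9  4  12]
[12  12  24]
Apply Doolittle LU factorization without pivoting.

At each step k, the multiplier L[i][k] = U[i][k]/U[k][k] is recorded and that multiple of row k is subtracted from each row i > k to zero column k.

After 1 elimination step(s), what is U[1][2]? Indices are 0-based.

U[1][2] = 3

[col 0] pivot 3
  R1 -= 3*R0 → (0, 4, 3)  (L[1][0] := 3)
  R2 -= 4*R0 → (0, 12, 12)  (L[2][0] := 4)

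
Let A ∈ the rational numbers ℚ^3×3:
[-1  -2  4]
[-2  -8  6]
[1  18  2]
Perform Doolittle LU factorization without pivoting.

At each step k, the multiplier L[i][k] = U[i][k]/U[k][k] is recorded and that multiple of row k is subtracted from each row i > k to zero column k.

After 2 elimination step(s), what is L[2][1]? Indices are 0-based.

L[2][1] = -4

Step 1: pivot at (0,0) is -1.
  row1 ← row1 − (2)·row0  ⇒  L[1][0]=2, U row1=(0, -4, -2)
  row2 ← row2 − (-1)·row0  ⇒  L[2][0]=-1, U row2=(0, 16, 6)
Step 2: pivot at (1,1) is -4.
  row2 ← row2 − (-4)·row1  ⇒  L[2][1]=-4, U row2=(0, 0, -2)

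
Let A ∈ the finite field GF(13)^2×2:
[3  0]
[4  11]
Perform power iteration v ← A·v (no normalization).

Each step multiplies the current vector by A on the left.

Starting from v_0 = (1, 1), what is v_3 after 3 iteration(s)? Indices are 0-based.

v_0 = (1, 1).
v_1 = A·v_0 = (3, 2).
v_2 = A·v_1 = (9, 8).
v_3 = A·v_2 = (1, 7).

v_3 = (1, 7)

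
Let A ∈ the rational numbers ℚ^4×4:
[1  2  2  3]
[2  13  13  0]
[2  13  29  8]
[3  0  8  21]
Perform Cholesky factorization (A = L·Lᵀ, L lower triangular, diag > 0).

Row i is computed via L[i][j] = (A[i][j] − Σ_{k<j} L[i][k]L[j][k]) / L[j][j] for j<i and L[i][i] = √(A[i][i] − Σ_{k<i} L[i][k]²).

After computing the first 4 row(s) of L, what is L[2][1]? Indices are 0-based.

L[2][1] = 3

Step 1: L[0][0] = √(1) = 1.
  L[1][0] = (2) / L[0][0] = 2.
Step 2: L[1][1] = √(9) = 3.
  L[2][0] = (2) / L[0][0] = 2.
  L[2][1] = (9) / L[1][1] = 3.
Step 3: L[2][2] = √(16) = 4.
  L[3][0] = (3) / L[0][0] = 3.
  L[3][1] = (-6) / L[1][1] = -2.
  L[3][2] = (8) / L[2][2] = 2.
Step 4: L[3][3] = √(4) = 2.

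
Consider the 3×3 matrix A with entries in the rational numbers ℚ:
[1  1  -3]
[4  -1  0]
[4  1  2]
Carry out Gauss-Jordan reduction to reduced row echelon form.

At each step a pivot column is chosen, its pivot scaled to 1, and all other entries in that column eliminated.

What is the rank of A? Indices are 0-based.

[1] R0 /= 1  ⇒  (1, 1, -3)
     R1 -= 4·R0  ⇒  (0, -5, 12)
     R2 -= 4·R0  ⇒  (0, -3, 14)
[2] R1 /= -5  ⇒  (0, 1, -12/5)
     R0 -= 1·R1  ⇒  (1, 0, -3/5)
     R2 -= -3·R1  ⇒  (0, 0, 34/5)
[3] R2 /= 34/5  ⇒  (0, 0, 1)
     R0 -= -3/5·R2  ⇒  (1, 0, 0)
     R1 -= -12/5·R2  ⇒  (0, 1, 0)

rank = 3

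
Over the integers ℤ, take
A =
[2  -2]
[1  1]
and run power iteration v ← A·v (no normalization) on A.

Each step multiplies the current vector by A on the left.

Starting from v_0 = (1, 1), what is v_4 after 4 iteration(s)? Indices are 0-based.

v_0 = (1, 1).
v_1 = A·v_0 = (0, 2).
v_2 = A·v_1 = (-4, 2).
v_3 = A·v_2 = (-12, -2).
v_4 = A·v_3 = (-20, -14).

v_4 = (-20, -14)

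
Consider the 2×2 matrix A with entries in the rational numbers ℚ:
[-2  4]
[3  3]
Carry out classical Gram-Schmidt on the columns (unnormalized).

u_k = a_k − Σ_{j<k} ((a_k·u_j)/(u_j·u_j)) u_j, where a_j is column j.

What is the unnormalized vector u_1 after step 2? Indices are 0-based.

u_1 = (54/13, 36/13)

Step 1: u_0 = a_0 = (-2, 3).
Step 2: u_1 = a_1 − (1/13)·u_0 = (54/13, 36/13).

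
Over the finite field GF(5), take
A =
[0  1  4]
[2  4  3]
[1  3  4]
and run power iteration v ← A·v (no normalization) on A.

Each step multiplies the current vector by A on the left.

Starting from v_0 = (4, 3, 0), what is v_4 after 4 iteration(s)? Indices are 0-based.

v_4 = (2, 2, 0)

v_0 = (4, 3, 0).
v_1 = A·v_0 = (3, 0, 3).
v_2 = A·v_1 = (2, 0, 0).
v_3 = A·v_2 = (0, 4, 2).
v_4 = A·v_3 = (2, 2, 0).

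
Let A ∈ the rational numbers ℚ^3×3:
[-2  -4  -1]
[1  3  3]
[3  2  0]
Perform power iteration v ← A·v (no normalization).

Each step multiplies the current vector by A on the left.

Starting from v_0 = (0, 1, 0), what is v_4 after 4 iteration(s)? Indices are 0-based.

v_4 = (12, 13, -60)

v_0 = (0, 1, 0).
v_1 = A·v_0 = (-4, 3, 2).
v_2 = A·v_1 = (-6, 11, -6).
v_3 = A·v_2 = (-26, 9, 4).
v_4 = A·v_3 = (12, 13, -60).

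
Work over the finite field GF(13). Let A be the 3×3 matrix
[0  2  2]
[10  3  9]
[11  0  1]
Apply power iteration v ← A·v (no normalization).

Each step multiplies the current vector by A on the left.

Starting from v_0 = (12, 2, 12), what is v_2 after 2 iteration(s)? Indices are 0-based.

v_2 = (2, 3, 10)

v_0 = (12, 2, 12).
v_1 = A·v_0 = (2, 0, 1).
v_2 = A·v_1 = (2, 3, 10).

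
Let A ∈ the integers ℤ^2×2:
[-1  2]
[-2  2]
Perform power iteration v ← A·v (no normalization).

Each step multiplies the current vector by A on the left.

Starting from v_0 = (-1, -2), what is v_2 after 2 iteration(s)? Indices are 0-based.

v_0 = (-1, -2).
v_1 = A·v_0 = (-3, -2).
v_2 = A·v_1 = (-1, 2).

v_2 = (-1, 2)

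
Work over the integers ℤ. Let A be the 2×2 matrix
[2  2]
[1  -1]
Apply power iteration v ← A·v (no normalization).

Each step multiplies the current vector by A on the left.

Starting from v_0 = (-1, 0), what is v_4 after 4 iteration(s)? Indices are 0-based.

v_0 = (-1, 0).
v_1 = A·v_0 = (-2, -1).
v_2 = A·v_1 = (-6, -1).
v_3 = A·v_2 = (-14, -5).
v_4 = A·v_3 = (-38, -9).

v_4 = (-38, -9)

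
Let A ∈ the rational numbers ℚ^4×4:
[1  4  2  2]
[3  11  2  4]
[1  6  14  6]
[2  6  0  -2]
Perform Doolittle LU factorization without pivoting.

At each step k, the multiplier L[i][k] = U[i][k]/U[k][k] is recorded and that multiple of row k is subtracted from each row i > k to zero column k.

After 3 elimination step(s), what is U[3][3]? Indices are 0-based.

U[3][3] = -2

[col 0] pivot 1
  R1 -= 3*R0 → (0, -1, -4, -2)  (L[1][0] := 3)
  R2 -= 1*R0 → (0, 2, 12, 4)  (L[2][0] := 1)
  R3 -= 2*R0 → (0, -2, -4, -6)  (L[3][0] := 2)
[col 1] pivot -1
  R2 -= -2*R1 → (0, 0, 4, 0)  (L[2][1] := -2)
  R3 -= 2*R1 → (0, 0, 4, -2)  (L[3][1] := 2)
[col 2] pivot 4
  R3 -= 1*R2 → (0, 0, 0, -2)  (L[3][2] := 1)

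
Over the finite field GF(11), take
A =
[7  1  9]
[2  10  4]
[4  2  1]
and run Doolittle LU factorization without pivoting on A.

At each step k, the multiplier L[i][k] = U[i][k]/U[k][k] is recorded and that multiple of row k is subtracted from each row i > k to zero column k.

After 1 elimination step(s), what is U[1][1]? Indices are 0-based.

k=0: U[0][0]=7
  eliminate (1,0): mult=5, new row 1: (0, 5, 3); set L[1][0]=5
  eliminate (2,0): mult=10, new row 2: (0, 3, 10); set L[2][0]=10

U[1][1] = 5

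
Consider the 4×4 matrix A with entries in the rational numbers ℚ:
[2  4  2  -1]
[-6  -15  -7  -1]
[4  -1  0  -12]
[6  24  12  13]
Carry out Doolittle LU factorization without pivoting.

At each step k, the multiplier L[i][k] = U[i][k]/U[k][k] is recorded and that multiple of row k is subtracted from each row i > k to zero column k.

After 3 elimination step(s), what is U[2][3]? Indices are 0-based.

U[2][3] = 2

[col 0] pivot 2
  R1 -= -3*R0 → (0, -3, -1, -4)  (L[1][0] := -3)
  R2 -= 2*R0 → (0, -9, -4, -10)  (L[2][0] := 2)
  R3 -= 3*R0 → (0, 12, 6, 16)  (L[3][0] := 3)
[col 1] pivot -3
  R2 -= 3*R1 → (0, 0, -1, 2)  (L[2][1] := 3)
  R3 -= -4*R1 → (0, 0, 2, 0)  (L[3][1] := -4)
[col 2] pivot -1
  R3 -= -2*R2 → (0, 0, 0, 4)  (L[3][2] := -2)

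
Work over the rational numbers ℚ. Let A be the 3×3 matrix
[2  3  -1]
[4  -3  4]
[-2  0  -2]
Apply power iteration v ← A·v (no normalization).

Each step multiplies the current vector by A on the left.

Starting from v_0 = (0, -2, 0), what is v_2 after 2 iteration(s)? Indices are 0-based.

v_0 = (0, -2, 0).
v_1 = A·v_0 = (-6, 6, 0).
v_2 = A·v_1 = (6, -42, 12).

v_2 = (6, -42, 12)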